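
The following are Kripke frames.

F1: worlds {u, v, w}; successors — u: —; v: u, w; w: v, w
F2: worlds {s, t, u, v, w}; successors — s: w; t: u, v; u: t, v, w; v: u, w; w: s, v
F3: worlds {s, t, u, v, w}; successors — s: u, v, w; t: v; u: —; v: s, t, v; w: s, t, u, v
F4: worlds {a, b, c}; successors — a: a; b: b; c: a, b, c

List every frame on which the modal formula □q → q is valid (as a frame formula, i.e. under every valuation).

F4

Frame correspondent (Sahlqvist): ∀x Rxx — i.e. reflexivity.
F1: fails — world u does not see itself.
F2: fails — world s does not see itself.
F3: fails — world s does not see itself.
F4: satisfies the condition.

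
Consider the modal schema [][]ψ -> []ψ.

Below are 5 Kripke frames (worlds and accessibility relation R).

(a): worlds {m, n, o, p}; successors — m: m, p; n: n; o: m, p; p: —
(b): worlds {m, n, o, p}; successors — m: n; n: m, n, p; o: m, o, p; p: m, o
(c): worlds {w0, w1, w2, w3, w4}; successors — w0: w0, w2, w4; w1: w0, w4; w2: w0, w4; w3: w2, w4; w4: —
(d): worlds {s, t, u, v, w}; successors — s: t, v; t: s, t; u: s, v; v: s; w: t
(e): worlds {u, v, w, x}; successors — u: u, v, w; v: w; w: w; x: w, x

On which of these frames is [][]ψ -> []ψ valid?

This is the axiom for density; its first-order frame correspondent is forall x forall y (Rxy -> exists z (Rxz & Rzy)).
(a): ✓.
(b): ✓.
(c): fails — Rw3w2 but no z with Rw3z and Rzw2.
(d): fails — Rvs but no z with Rvz and Rzs.
(e): ✓.

(a), (b), (e)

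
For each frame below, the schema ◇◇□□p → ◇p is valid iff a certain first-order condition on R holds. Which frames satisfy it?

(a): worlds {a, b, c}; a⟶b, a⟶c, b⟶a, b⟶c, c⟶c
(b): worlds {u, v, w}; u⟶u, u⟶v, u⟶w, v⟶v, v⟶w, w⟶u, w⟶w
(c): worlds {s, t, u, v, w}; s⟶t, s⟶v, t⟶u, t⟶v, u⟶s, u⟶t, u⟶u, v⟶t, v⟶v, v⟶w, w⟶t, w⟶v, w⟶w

The schema corresponds to a generalized confluence (Geach) condition: ∀x ∀y (xR²y → ∃w (yR²w ∧ xRw)).
(a): ✓.
(b): ✓.
(c): ✓.

(a), (b), (c)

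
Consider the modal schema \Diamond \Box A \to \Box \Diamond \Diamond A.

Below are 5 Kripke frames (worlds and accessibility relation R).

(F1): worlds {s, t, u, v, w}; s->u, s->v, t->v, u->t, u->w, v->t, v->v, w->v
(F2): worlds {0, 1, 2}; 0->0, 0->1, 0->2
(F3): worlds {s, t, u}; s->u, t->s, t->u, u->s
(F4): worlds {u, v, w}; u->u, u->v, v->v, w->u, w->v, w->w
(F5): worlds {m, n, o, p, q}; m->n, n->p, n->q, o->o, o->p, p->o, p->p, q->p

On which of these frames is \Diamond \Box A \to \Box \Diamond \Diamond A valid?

Frame correspondent (Sahlqvist): \forall x \forall y \forall z ((xRy \wedge xRz) \to \exists w (yRw \wedge z R^2 w)) — i.e. a generalized confluence (Geach) condition.
(F1): fails — sRu, sRu but no w* with uRw* and uR²w*.
(F2): fails — 0R0, 0R1 but no w with 0Rw and 1R²w.
(F3): fails — sRu, sRu but no w with uRw and uR²w.
(F4): satisfies the condition.
(F5): satisfies the condition.
Valid on: (F4), (F5).

(F4), (F5)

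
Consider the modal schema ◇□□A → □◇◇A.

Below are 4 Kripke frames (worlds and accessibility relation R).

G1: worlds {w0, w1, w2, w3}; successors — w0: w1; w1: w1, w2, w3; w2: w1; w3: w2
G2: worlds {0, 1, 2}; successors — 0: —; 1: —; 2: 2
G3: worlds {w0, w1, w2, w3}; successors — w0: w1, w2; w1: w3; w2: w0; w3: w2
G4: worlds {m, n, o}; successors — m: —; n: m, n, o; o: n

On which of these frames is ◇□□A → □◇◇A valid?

This is the axiom for a generalized confluence (Geach) condition; its first-order frame correspondent is ∀x ∀y ∀z ((xRy ∧ xRz) → ∃w (yR²w ∧ zR²w)).
G1: holds.
G2: holds.
G3: holds.
G4: fails — nRm, nRm but no w with mR²w and mR²w.

G1, G2, G3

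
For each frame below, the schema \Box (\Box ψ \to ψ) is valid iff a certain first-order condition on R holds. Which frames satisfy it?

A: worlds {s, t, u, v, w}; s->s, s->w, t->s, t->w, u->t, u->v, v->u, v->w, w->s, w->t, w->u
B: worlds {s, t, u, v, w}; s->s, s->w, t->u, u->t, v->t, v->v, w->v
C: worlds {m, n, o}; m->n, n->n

The schema corresponds to shift-reflexivity: \forall x \forall y (Rxy \to Ryy).
A: fails — Ruv but not Rvv.
B: fails — Rut but not Rtt.
C: satisfies the condition.

C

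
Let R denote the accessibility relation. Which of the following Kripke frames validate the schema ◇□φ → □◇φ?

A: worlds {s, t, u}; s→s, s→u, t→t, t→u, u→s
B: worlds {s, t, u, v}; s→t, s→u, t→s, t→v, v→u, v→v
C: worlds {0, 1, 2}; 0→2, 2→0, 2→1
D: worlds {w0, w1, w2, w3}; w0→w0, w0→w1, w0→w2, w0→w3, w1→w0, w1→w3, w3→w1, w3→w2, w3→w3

Frame correspondent (Sahlqvist): ∀x ∀y ∀z (Rxy ∧ Rxz → ∃w (Ryw ∧ Rzw)) — i.e. convergence.
A: fails — Rtt and Rtu but t and u have no common successor.
B: fails — Rsu and Rsu but u and u have no common successor.
C: fails — R20 and R21 but 0 and 1 have no common successor.
D: fails — Rw0w1 and Rw0w2 but w1 and w2 have no common successor.

none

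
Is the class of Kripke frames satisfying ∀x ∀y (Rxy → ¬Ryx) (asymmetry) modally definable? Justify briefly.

Not modally definable

Modal frame validity is preserved under surjective bounded morphisms.
The 4-cycle (worlds s,t,u,v with s→t→u→v→s) is asymmetric. Mapping every world to a single reflexive point • is a surjective bounded morphism, and the reflexive point is not asymmetric (R•• but asymmetry requires ¬R••).
So no modal formula (or set of formulas) defines exactly the asymmetric frames.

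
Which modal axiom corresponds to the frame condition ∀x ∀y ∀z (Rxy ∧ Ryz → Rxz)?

The condition is transitivity. The 4 schema □q → □□q defines it.
Suppose □q→□□q is valid. Take Rxy, Ryz and set V(q)={w : Rxw}. Then □q at x, so □□q at x, so □q at y, so q at z, i.e. Rxz.

□q → □□q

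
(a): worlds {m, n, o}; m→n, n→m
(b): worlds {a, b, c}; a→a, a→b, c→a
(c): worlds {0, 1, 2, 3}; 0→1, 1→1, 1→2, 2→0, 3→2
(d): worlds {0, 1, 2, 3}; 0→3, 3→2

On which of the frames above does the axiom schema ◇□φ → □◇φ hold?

The schema corresponds to convergence: ∀x ∀y ∀z (Rxy ∧ Rxz → ∃w (Ryw ∧ Rzw)).
(a): condition met.
(b): fails — Raa and Rab but a and b have no common successor.
(c): fails — R12 and R11 but 2 and 1 have no common successor.
(d): fails — R32 and R32 but 2 and 2 have no common successor.
Valid on: (a).

(a)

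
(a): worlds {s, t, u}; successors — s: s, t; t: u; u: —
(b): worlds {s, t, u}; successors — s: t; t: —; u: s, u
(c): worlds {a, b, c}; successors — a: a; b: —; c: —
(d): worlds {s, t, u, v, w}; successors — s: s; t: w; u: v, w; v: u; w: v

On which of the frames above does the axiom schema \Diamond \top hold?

(d)

The schema corresponds to seriality: \forall x \exists y Rxy.
(a): fails — world u has no successor.
(b): fails — world t has no successor.
(c): fails — world b has no successor.
(d): condition met.
Valid on: (d).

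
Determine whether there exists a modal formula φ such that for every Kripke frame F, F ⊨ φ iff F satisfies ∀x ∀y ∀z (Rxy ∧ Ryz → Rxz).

Yes, by □q → □□q

Yes: it is transitivity, defined by the 4 schema □q → □□q.
Suppose □q→□□q is valid. Take Rxy, Ryz and set V(q)={w : Rxw}. Then □q at x, so □□q at x, so □q at y, so q at z, i.e. Rxz.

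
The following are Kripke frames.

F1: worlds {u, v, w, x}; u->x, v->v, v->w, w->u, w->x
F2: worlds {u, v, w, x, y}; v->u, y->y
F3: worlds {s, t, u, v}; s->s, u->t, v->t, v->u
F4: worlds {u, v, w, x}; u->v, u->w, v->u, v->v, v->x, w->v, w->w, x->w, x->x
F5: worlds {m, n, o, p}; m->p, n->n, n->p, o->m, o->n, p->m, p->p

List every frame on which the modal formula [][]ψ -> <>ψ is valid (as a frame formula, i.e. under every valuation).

The schema corresponds to a generalized confluence (Geach) condition: forall x exists w (x R^2 w & xRw).
F1: fails — at u but no t with uR²t and uRt.
F2: fails — at u but no t with uR²t and uRt.
F3: fails — at t but no w with tR²w and tRw.
F4: ✓.
F5: ✓.

F4, F5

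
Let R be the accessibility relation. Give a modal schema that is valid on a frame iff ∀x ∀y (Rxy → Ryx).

q → □◇q

This is symmetry; the standard corresponding axiom is B: q → □◇q.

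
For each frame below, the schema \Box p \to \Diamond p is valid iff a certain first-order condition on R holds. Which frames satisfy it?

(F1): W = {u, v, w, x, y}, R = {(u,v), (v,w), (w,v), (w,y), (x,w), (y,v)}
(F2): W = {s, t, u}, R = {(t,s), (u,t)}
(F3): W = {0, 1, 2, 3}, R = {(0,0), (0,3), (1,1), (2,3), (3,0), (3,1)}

This is the axiom for seriality; its first-order frame correspondent is \forall x \exists y Rxy.
(F1): satisfies the condition.
(F2): fails — world s has no successor.
(F3): satisfies the condition.
Valid on: (F1), (F3).

(F1), (F3)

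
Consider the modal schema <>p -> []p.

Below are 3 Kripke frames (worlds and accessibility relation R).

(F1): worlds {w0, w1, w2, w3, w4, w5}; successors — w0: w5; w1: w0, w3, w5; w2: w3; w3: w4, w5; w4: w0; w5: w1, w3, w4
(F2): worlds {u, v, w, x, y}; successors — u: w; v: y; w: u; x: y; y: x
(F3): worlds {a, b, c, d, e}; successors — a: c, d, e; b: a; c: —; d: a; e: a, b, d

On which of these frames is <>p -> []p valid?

(F2)

The schema corresponds to partial functionality: forall x forall y forall z (Rxy & Rxz -> y = z).
(F1): fails — w1 sees both w0 and w3.
(F2): ✓.
(F3): fails — a sees both c and d.
Valid on: (F2).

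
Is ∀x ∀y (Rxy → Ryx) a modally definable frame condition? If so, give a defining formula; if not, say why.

This is a Sahlqvist condition; the B axiom r → □◇r defines it.
Suppose r→□◇r is valid. Take Rxy and set V(r)={x}. Then r at x, so □◇r at x, so ◇r at y, so some z with Ryz has r; z=x, i.e. Ryx.

Definable; r → □◇r defines it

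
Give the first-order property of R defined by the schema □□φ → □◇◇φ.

This is a Sahlqvist (Geach-type) schema ◇^0□^2φ → □^1◇^2φ.
Minimal-valuation argument: fix x; take any y with xR^0y and any z with xR^1z. Set V(φ) to the set of worlds R-reachable from y in exactly 2 steps. Then □^2φ holds at y, so the antecedent holds at x; validity forces ◇^2φ at z, giving a w with zR^2w and yR^2w.
First-order correspondent: ∀x ∀z (xRz → ∃w (xR²w ∧ zR²w)).

∀x ∀z (xRz → ∃w (xR²w ∧ zR²w))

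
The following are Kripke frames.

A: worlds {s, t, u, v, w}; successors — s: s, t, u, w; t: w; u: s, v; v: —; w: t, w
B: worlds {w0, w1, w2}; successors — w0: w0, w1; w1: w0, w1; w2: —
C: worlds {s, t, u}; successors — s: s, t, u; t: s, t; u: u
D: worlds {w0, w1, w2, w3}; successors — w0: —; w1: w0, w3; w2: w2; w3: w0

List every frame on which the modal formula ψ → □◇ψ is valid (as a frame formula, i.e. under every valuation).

B

The schema corresponds to symmetry: ∀x ∀y (Rxy → Ryx).
A: fails — Ruv but not Rvu.
B: ✓.
C: fails — Rsu but not Rus.
D: fails — Rw3w0 but not Rw0w3.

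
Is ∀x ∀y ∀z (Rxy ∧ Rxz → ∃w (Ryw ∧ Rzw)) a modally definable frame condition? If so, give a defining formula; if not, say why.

The condition is convergence. A defining modal formula is ◇□q → □◇q.

Yes — defined by ◇□q → □◇q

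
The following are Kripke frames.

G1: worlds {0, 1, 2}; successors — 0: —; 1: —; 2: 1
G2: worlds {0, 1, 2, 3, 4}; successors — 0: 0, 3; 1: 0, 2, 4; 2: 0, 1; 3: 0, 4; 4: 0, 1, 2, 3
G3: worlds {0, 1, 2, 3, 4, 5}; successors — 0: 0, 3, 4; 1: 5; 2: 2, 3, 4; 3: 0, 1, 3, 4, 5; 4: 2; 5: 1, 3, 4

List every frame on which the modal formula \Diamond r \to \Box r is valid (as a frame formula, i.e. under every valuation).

G1

Frame correspondent (Sahlqvist): \forall x \forall y \forall z (Rxy \wedge Rxz \to y = z) — i.e. partial functionality.
G1: ✓.
G2: fails — 0 sees both 0 and 3.
G3: fails — 0 sees both 0 and 3.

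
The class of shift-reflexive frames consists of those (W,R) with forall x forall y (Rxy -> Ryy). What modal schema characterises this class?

This is shift-reflexivity; the standard corresponding axiom is T□: □(□ψ → ψ).

□(□ψ → ψ)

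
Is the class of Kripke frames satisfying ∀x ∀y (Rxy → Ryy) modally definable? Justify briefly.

Yes, by □(□q → q)

Yes: it is shift-reflexivity, defined by the T□ schema □(□q → q).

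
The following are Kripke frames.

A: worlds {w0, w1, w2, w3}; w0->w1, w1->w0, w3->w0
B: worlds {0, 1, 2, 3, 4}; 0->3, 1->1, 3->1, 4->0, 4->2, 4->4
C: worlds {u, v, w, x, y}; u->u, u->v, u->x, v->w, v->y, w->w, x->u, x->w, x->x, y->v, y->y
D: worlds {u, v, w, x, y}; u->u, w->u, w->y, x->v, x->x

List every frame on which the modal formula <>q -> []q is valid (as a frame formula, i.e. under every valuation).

Frame correspondent (Sahlqvist): forall x forall y forall z (Rxy & Rxz -> y = z) — i.e. partial functionality.
A: holds.
B: fails — 4 sees both 0 and 2.
C: fails — u sees both u and v.
D: fails — w sees both u and y.

A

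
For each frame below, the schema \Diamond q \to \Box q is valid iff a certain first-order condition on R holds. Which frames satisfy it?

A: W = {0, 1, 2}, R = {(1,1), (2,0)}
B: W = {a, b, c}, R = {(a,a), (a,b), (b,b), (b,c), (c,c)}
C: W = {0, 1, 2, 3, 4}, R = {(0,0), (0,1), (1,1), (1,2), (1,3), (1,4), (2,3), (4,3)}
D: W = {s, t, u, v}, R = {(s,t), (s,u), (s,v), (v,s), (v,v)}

Frame correspondent (Sahlqvist): \forall x \forall y \forall z (Rxy \wedge Rxz \to y = z) — i.e. partial functionality.
A: condition met.
B: fails — a sees both a and b.
C: fails — 0 sees both 0 and 1.
D: fails — s sees both t and u.
Valid on: A.

A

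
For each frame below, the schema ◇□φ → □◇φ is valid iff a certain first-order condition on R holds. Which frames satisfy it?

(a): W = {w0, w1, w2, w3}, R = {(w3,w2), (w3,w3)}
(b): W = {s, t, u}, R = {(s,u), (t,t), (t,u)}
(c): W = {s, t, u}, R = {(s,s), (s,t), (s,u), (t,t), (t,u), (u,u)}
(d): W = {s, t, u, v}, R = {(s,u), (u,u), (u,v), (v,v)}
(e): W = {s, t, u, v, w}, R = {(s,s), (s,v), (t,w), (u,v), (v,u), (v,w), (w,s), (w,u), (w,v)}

(c), (d)

This is the axiom for convergence; its first-order frame correspondent is ∀x ∀y ∀z (Rxy ∧ Rxz → ∃w (Ryw ∧ Rzw)).
(a): fails — Rw3w2 and Rw3w2 but w2 and w2 have no common successor.
(b): fails — Rsu and Rsu but u and u have no common successor.
(c): condition met.
(d): condition met.
(e): fails — Rsv and Rss but v and s have no common successor.
Valid on: (c), (d).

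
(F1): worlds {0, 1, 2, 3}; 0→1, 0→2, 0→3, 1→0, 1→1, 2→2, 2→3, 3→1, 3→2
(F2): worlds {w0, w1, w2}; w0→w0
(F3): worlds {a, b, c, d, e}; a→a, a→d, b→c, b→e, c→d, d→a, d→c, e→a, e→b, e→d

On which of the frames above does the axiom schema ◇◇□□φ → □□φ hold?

The schema corresponds to a generalized confluence (Geach) condition: ∀x ∀y ∀z ((xR²y ∧ xR²z) → ∃w (yR²w ∧ z = w)).
(F1): fails — 0R²2, 0R²0 but no w with 2R²w and 0=w.
(F2): satisfies the condition.
(F3): fails — aR²c, aR²d but no w with cR²w and d=w.

(F2)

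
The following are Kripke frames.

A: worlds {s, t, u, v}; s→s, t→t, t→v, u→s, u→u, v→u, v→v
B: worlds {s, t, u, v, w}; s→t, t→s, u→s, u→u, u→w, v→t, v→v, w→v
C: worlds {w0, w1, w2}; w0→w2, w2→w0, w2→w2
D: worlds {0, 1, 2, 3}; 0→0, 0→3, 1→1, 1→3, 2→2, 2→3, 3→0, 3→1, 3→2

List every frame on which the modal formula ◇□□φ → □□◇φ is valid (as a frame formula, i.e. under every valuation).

The schema corresponds to a generalized confluence (Geach) condition: ∀x ∀y ∀z ((xRy ∧ xR²z) → ∃w (yR²w ∧ zRw)).
A: condition met.
B: fails — uRs, uR²s but no w* with sR²w* and sRw*.
C: condition met.
D: condition met.

A, C, D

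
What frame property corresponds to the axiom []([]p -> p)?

shift-reflexivity: forall x forall y (Rxy -> Ryy)

This schema is the T□ axiom.
Its frame correspondent is shift-reflexivity — forall x forall y (Rxy -> Ryy).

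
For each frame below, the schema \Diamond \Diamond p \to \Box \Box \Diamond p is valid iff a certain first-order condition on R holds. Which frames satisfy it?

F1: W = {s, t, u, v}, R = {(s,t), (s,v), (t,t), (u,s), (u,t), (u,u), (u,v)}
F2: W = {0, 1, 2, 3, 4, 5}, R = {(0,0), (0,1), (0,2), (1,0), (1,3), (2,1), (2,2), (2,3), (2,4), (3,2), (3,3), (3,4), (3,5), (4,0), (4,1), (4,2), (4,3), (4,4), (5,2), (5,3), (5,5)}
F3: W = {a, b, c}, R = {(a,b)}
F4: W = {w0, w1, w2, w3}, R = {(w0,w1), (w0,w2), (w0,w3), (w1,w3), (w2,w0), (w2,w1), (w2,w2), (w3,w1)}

F3

Frame correspondent (Sahlqvist): \forall x \forall y \forall z ((x R^2 y \wedge x R^2 z) \to \exists w (y = w \wedge zRw)) — i.e. a generalized confluence (Geach) condition.
F1: fails — uR²s, uR²s but no w with s=w and sRw.
F2: fails — 0R²0, 0R²2 but no w with 0=w and 2Rw.
F3: condition met.
F4: fails — w0R²w0, w0R²w0 but no w with w0=w and w0Rw.
Valid on: F3.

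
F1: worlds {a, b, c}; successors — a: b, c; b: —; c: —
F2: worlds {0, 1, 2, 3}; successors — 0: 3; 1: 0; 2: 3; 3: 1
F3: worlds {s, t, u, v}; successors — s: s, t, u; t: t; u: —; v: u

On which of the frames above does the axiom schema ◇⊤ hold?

The schema corresponds to seriality: ∀x ∃y Rxy.
F1: fails — world b has no successor.
F2: ✓.
F3: fails — world u has no successor.
Valid on: F2.

F2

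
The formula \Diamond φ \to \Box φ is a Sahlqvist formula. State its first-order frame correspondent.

Suppose ◇φ→□φ is valid. Take Rxy, Rxz and set V(φ)={y}. Then ◇φ at x, so □φ at x, so φ at z, i.e. z=y.

partial functionality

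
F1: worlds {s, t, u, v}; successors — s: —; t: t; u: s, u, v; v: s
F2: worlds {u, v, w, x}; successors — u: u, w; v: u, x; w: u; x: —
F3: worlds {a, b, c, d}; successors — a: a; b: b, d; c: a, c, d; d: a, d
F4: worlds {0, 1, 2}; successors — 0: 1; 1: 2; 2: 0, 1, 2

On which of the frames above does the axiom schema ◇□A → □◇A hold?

The schema corresponds to convergence: ∀x ∀y ∀z (Rxy ∧ Rxz → ∃w (Ryw ∧ Rzw)).
F1: fails — Ruv and Rus but v and s have no common successor.
F2: fails — Rvu and Rvx but u and x have no common successor.
F3: condition met.
F4: fails — R20 and R21 but 0 and 1 have no common successor.
Valid on: F3.

F3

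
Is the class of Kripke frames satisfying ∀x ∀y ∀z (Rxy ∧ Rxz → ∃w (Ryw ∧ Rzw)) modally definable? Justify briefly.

Definable; ◇□p → □◇p defines it

This is a Sahlqvist condition; the .2 axiom ◇□p → □◇p defines it.
Suppose ◇□p→□◇p is valid. Take Rxy, Rxz and set V(p)={w : Ryw}. Then □p at y so ◇□p at x, so □◇p at x, so ◇p at z, giving w with Rzw and Ryw.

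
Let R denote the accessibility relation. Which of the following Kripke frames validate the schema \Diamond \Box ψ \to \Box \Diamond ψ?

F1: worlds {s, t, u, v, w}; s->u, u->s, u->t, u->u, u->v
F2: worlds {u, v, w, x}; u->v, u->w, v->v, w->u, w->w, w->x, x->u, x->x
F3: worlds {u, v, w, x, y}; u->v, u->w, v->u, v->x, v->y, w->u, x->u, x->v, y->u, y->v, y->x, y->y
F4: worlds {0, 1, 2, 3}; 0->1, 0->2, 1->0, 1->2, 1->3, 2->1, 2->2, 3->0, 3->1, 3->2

This is the axiom for convergence; its first-order frame correspondent is \forall x \forall y \forall z (Rxy \wedge Rxz \to \exists w (Ryw \wedge Rzw)).
F1: fails — Ruv and Ruv but v and v have no common successor.
F2: fails — Ruv and Ruw but v and w have no common successor.
F3: fails — Rxu and Rxv but u and v have no common successor.
F4: holds.
Valid on: F4.

F4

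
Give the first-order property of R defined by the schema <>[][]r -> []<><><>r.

This is a Sahlqvist (Geach-type) schema ◇^1□^2r → □^1◇^3r.
Minimal-valuation argument: fix x; take any y with xR^1y and any z with xR^1z. Set V(r) to the set of worlds R-reachable from y in exactly 2 steps. Then □^2r holds at y, so the antecedent holds at x; validity forces ◇^3r at z, giving a w with zR^3w and yR^2w.
First-order correspondent: forall x forall y forall z ((xRy & xRz) -> exists w (y R^2 w & z R^3 w)).

forall x forall y forall z ((xRy & xRz) -> exists w (y R^2 w & z R^3 w))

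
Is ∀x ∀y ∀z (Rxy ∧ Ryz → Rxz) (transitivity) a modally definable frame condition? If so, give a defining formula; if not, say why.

Yes: it is transitivity, defined by the 4 schema □r → □□r.

Definable; □r → □□r defines it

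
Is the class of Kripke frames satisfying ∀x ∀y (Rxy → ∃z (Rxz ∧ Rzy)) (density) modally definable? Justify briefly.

This is a Sahlqvist condition; the C4 axiom □□q → □q defines it.
Suppose □□q→□q is valid. Take Rxy and set V(q)={w : xR²w}. Then □□q at x, so □q at x, so q at y, i.e. ∃z(Rxz∧Rzy).

Yes, by □□q → □q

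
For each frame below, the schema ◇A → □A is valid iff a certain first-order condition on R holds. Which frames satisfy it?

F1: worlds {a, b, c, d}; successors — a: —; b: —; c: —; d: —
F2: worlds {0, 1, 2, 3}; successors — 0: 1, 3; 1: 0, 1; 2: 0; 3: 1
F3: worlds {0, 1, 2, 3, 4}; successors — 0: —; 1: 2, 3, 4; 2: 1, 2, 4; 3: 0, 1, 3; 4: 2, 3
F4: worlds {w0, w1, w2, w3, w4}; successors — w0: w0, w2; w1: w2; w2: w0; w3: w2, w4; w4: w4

F1

This is the axiom for partial functionality; its first-order frame correspondent is ∀x ∀y ∀z (Rxy ∧ Rxz → y = z).
F1: satisfies the condition.
F2: fails — 0 sees both 1 and 3.
F3: fails — 1 sees both 2 and 3.
F4: fails — w0 sees both w0 and w2.
Valid on: F1.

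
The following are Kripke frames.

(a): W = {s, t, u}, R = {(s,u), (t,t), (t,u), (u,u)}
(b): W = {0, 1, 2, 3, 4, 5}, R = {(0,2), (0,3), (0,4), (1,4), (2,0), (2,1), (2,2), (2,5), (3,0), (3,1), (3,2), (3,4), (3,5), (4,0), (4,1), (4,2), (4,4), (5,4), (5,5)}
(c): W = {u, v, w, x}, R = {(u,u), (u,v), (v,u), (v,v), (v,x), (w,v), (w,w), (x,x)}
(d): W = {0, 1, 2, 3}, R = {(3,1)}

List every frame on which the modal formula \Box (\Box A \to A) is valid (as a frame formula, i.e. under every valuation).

(a), (c)

This is the axiom for shift-reflexivity; its first-order frame correspondent is \forall x \forall y (Rxy \to Ryy).
(a): satisfies the condition.
(b): fails — R20 but not R00.
(c): satisfies the condition.
(d): fails — R31 but not R11.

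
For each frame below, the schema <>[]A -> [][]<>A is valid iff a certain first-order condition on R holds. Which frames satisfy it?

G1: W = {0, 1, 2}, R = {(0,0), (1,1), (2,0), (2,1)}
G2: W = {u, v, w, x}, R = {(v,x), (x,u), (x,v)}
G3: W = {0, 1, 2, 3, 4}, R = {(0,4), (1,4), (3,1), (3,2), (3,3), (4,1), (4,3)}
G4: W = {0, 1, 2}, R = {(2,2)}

G4

This is the axiom for a generalized confluence (Geach) condition; its first-order frame correspondent is forall x forall y forall z ((xRy & x R^2 z) -> exists w (yRw & zRw)).
G1: fails — 2R0, 2R²1 but no w with 0Rw and 1Rw.
G2: fails — vRx, vR²u but no t with xRt and uRt.
G3: fails — 0R4, 0R²1 but no w with 4Rw and 1Rw.
G4: ✓.
Valid on: G4.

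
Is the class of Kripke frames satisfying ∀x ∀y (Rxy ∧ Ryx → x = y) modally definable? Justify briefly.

Not definable by any modal formula

Any modally definable frame class is closed under surjective bounded morphisms.
The 6-cycle (worlds 0,1,2,3,4,5 with 0→1→2→3→4→5→0) is antisymmetric. Sending even-indexed worlds to s and odd-indexed worlds to t is a surjective bounded morphism onto the two-world frame with s↔t, which is not antisymmetric.
So the class is not modally definable.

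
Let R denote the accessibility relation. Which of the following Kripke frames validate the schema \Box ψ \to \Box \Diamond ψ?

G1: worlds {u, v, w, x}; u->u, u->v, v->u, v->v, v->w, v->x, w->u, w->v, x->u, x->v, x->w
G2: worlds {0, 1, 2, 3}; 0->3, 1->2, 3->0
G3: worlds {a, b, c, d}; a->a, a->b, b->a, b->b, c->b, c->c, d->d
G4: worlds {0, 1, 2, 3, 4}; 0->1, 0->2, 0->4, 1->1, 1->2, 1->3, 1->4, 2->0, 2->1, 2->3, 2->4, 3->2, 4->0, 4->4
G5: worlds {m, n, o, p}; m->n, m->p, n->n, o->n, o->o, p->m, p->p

G1, G3, G5

This is the axiom for a generalized confluence (Geach) condition; its first-order frame correspondent is \forall x \forall z (xRz \to \exists w (xRw \wedge zRw)).
G1: satisfies the condition.
G2: fails — 0R3 but no w with 0Rw and 3Rw.
G3: satisfies the condition.
G4: fails — 2R3 but no w with 2Rw and 3Rw.
G5: satisfies the condition.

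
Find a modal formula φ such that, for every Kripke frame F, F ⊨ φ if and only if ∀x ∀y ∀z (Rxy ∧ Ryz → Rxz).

A defining formula is □p → □□p (the 4 axiom).
Suppose □p→□□p is valid. Take Rxy, Ryz and set V(p)={w : Rxw}. Then □p at x, so □□p at x, so □p at y, so p at z, i.e. Rxz.

□p → □□p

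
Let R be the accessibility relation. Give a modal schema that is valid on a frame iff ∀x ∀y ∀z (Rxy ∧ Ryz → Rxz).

A defining formula is □q → □□q (the 4 axiom).
Suppose □q→□□q is valid. Take Rxy, Ryz and set V(q)={w : Rxw}. Then □q at x, so □□q at x, so □q at y, so q at z, i.e. Rxz.

□q → □□q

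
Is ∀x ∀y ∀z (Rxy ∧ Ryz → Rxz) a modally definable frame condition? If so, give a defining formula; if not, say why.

This is a Sahlqvist condition; the 4 axiom □r → □□r defines it.
Suppose □r→□□r is valid. Take Rxy, Ryz and set V(r)={w : Rxw}. Then □r at x, so □□r at x, so □r at y, so r at z, i.e. Rxz.

Definable; □r → □□r defines it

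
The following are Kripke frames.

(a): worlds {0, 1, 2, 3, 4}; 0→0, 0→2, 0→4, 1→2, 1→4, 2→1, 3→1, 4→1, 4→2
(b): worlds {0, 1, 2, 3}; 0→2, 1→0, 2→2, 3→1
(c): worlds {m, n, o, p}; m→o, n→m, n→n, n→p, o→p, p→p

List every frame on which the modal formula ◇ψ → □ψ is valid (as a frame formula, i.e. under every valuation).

Frame correspondent (Sahlqvist): ∀x ∀y ∀z (Rxy ∧ Rxz → y = z) — i.e. partial functionality.
(a): fails — 0 sees both 0 and 2.
(b): satisfies the condition.
(c): fails — n sees both m and n.
Valid on: (b).

(b)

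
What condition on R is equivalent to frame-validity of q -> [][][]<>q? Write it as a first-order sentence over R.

forall x forall z (x R^3 z -> exists w (x = w & zRw))

This is a Sahlqvist (Geach-type) schema ◇^0□^0q → □^3◇^1q.
First-order correspondent: forall x forall z (x R^3 z -> exists w (x = w & zRw)).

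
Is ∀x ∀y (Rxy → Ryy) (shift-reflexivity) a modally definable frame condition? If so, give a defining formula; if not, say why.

Yes — defined by □(□q → q)

The condition is shift-reflexivity. A defining modal formula is □(□q → q).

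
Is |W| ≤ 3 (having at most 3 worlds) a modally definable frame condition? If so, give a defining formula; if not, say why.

No — not modally definable

If a class were modally definable it would be closed under disjoint unions (Goldblatt–Thomason).
Any modal formula valid on each of 4 disjoint one-world frames is valid on their disjoint union (validity is preserved under disjoint unions). Each one-world frame has |W|=1≤3, but the union has |W|=4.
So the class is not modally definable.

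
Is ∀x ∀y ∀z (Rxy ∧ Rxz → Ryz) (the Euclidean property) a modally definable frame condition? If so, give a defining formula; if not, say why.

Definable; ◇q → □◇q defines it

This is a Sahlqvist condition; the 5 axiom ◇q → □◇q defines it.
Suppose ◇q→□◇q is valid. Take Rxy, Rxz and set V(q)={y}. Then ◇q at x, so □◇q at x, so ◇q at z, so some w with Rzw has q; w=y, i.e. Rzy. By symmetry of the argument, Ryz.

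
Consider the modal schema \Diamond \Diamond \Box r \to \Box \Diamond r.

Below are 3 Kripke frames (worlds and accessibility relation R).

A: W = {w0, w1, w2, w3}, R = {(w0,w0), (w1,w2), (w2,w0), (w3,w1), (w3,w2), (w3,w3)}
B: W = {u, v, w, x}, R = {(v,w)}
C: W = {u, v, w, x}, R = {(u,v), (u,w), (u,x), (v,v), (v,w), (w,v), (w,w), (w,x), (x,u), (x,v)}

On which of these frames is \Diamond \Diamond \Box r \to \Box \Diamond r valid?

This is the axiom for a generalized confluence (Geach) condition; its first-order frame correspondent is \forall x \forall y \forall z ((x R^2 y \wedge xRz) \to \exists w (yRw \wedge zRw)).
A: fails — w3R²w0, w3Rw1 but no w with w0Rw and w1Rw.
B: ✓.
C: ✓.

B, C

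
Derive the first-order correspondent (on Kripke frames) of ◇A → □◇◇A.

∀x ∀y ∀z ((xRy ∧ xRz) → ∃w (y = w ∧ zR²w))

This is a Sahlqvist (Geach-type) schema ◇^1□^0A → □^1◇^2A.
Minimal-valuation argument: fix x; take any y with xR^1y and any z with xR^1z. Set V(A) to the set of worlds R-reachable from y in exactly 0 steps. Then □^0A holds at y, so the antecedent holds at x; validity forces ◇^2A at z, giving a w with zR^2w and yR^0w.
First-order correspondent: ∀x ∀y ∀z ((xRy ∧ xRz) → ∃w (y = w ∧ zR²w)).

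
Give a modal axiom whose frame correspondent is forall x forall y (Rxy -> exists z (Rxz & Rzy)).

□□r → □r

The condition is density. The C4 schema □□r → □r defines it.
Suppose □□r→□r is valid. Take Rxy and set V(r)={w : xR²w}. Then □□r at x, so □r at x, so r at y, i.e. ∃z(Rxz∧Rzy).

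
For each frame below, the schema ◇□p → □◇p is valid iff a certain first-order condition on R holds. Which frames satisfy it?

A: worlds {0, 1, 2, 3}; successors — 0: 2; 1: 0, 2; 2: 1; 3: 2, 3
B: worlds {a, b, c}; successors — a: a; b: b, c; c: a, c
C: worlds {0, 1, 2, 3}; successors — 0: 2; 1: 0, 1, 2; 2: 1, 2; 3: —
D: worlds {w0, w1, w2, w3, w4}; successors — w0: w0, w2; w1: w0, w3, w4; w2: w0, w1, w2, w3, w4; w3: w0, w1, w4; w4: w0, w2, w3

B, C, D

This is the axiom for convergence; its first-order frame correspondent is ∀x ∀y ∀z (Rxy ∧ Rxz → ∃w (Ryw ∧ Rzw)).
A: fails — R10 and R12 but 0 and 2 have no common successor.
B: condition met.
C: condition met.
D: condition met.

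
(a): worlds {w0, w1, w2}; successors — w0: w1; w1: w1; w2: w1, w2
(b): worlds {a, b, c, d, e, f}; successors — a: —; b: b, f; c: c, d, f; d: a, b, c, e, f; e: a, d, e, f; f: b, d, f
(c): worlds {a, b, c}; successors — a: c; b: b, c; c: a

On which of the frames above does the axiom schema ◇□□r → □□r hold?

This is the axiom for a generalized confluence (Geach) condition; its first-order frame correspondent is ∀x ∀y ∀z ((xRy ∧ xR²z) → ∃w (yR²w ∧ z = w)).
(a): fails — w2Rw1, w2R²w2 but no w with w1R²w and w2=w.
(b): fails — dRa, dR²a but no w with aR²w and a=w.
(c): fails — aRc, aR²a but no w with cR²w and a=w.

none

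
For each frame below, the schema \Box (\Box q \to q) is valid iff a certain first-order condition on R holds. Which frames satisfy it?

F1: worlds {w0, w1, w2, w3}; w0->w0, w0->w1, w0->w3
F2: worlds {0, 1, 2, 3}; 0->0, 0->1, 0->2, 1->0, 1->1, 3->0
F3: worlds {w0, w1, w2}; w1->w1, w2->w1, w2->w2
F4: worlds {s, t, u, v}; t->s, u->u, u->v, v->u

F3

The schema corresponds to shift-reflexivity: \forall x \forall y (Rxy \to Ryy).
F1: fails — Rw0w1 but not Rw1w1.
F2: fails — R02 but not R22.
F3: holds.
F4: fails — Ruv but not Rvv.
Valid on: F3.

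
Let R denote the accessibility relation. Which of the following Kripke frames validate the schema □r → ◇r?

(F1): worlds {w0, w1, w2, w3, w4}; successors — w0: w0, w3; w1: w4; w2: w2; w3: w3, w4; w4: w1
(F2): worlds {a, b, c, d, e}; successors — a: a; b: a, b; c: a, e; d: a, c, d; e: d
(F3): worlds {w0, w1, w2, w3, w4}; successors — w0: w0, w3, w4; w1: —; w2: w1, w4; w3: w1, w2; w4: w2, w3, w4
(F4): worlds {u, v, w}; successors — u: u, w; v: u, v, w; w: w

(F1), (F2), (F4)

The schema corresponds to seriality: ∀x ∃y Rxy.
(F1): holds.
(F2): holds.
(F3): fails — world w1 has no successor.
(F4): holds.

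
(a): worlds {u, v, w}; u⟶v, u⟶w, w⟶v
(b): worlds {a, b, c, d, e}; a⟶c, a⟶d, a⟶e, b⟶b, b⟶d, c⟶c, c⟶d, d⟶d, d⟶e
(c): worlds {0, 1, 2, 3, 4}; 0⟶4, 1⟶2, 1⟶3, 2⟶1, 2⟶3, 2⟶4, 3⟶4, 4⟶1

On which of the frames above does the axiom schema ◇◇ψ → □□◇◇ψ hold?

This is the axiom for a generalized confluence (Geach) condition; its first-order frame correspondent is ∀x ∀y ∀z ((xR²y ∧ xR²z) → ∃w (y = w ∧ zR²w)).
(a): fails — uR²v, uR²v but no t with v=t and vR²t.
(b): fails — aR²c, aR²d but no w with c=w and dR²w.
(c): fails — 1R²1, 1R²4 but no w with 1=w and 4R²w.

none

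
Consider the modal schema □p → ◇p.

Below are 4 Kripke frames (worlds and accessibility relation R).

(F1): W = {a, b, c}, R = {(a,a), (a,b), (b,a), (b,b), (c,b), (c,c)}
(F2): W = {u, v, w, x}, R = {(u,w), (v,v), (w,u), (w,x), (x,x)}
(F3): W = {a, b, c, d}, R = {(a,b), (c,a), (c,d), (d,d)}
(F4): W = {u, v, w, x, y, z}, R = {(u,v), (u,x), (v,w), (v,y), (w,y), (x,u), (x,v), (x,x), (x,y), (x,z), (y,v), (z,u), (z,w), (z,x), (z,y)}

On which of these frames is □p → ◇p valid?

(F1), (F2), (F4)

Frame correspondent (Sahlqvist): ∀x ∃y Rxy — i.e. seriality.
(F1): condition met.
(F2): condition met.
(F3): fails — world b has no successor.
(F4): condition met.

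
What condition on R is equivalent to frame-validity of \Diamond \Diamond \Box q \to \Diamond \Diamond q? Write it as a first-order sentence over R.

This is a Sahlqvist (Geach-type) schema ◇^2□^1q → □^0◇^2q.
Minimal-valuation argument: fix x; take any y with xR^2y and any z with xR^0z. Set V(q) to the set of worlds R-reachable from y in exactly 1 step. Then □^1q holds at y, so the antecedent holds at x; validity forces ◇^2q at z, giving a w with zR^2w and yR^1w.
First-order correspondent: \forall x \forall y (x R^2 y \to \exists w (yRw \wedge x R^2 w)).

\forall x \forall y (x R^2 y \to \exists w (yRw \wedge x R^2 w))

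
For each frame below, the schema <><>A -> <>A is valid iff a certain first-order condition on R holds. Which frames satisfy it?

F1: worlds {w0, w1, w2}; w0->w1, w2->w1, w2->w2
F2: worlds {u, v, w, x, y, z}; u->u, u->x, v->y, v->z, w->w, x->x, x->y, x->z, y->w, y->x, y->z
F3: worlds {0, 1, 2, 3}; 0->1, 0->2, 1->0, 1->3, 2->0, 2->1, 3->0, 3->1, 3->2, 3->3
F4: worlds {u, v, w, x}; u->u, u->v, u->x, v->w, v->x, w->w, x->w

F1

This is the axiom for transitivity; its first-order frame correspondent is forall x forall y forall z (Rxy & Ryz -> Rxz).
F1: holds.
F2: fails — Ryx and Rxy but not Ryy.
F3: fails — R10 and R02 but not R12.
F4: fails — Ruv and Rvw but not Ruw.
Valid on: F1.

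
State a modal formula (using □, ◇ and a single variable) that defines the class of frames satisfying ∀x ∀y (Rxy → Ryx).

A defining formula is s → □◇s (the B axiom).
Suppose s→□◇s is valid. Take Rxy and set V(s)={x}. Then s at x, so □◇s at x, so ◇s at y, so some z with Ryz has s; z=x, i.e. Ryx.

s → □◇s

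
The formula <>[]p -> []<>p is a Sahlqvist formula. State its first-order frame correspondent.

This is the .2 axiom.
It corresponds to convergence: forall x forall y forall z (Rxy & Rxz -> exists w (Ryw & Rzw)).

Convergence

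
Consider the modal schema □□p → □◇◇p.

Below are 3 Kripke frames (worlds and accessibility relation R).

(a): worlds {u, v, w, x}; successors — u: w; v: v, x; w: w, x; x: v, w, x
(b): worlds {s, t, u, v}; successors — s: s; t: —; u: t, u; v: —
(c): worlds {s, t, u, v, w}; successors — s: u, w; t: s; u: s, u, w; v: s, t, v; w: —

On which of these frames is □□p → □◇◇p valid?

(a)

The schema corresponds to a generalized confluence (Geach) condition: ∀x ∀z (xRz → ∃w (xR²w ∧ zR²w)).
(a): condition met.
(b): fails — uRt but no w with uR²w and tR²w.
(c): fails — sRw but no w* with sR²w* and wR²w*.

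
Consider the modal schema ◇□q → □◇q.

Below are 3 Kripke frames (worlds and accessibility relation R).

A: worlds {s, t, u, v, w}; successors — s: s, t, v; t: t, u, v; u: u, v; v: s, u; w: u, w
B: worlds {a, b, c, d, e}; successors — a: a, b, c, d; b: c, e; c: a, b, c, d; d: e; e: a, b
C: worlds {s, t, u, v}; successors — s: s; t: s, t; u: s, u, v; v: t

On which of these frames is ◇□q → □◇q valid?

Frame correspondent (Sahlqvist): ∀x ∀y ∀z (Rxy ∧ Rxz → ∃w (Ryw ∧ Rzw)) — i.e. convergence.
A: holds.
B: fails — Raa and Rad but a and d have no common successor.
C: fails — Ruv and Ruu but v and u have no common successor.

A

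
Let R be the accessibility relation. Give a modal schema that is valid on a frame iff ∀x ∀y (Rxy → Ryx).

p → □◇p

The condition is symmetry. The B schema p → □◇p defines it.
Suppose p→□◇p is valid. Take Rxy and set V(p)={x}. Then p at x, so □◇p at x, so ◇p at y, so some z with Ryz has p; z=x, i.e. Ryx.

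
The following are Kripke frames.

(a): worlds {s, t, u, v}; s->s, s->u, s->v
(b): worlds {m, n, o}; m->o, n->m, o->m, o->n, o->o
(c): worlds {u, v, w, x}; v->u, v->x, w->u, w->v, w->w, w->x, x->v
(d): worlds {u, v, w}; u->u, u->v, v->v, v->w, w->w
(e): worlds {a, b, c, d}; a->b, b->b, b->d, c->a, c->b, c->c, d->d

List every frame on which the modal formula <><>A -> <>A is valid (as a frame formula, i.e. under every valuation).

(a)

Frame correspondent (Sahlqvist): forall x forall y forall z (Rxy & Ryz -> Rxz) — i.e. transitivity.
(a): condition met.
(b): fails — Rmo and Ron but not Rmn.
(c): fails — Rvx and Rxv but not Rvv.
(d): fails — Ruv and Rvw but not Ruw.
(e): fails — Rab and Rbd but not Rad.
Valid on: (a).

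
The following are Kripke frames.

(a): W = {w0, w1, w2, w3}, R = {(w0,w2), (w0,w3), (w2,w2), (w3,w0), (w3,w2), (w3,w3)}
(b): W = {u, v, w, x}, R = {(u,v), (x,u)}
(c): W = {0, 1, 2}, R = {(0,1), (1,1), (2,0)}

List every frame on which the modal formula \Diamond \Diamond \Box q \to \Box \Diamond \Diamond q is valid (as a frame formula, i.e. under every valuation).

(a), (c)

Frame correspondent (Sahlqvist): \forall x \forall y \forall z ((x R^2 y \wedge xRz) \to \exists w (yRw \wedge z R^2 w)) — i.e. a generalized confluence (Geach) condition.
(a): holds.
(b): fails — xR²v, xRu but no t with vRt and uR²t.
(c): holds.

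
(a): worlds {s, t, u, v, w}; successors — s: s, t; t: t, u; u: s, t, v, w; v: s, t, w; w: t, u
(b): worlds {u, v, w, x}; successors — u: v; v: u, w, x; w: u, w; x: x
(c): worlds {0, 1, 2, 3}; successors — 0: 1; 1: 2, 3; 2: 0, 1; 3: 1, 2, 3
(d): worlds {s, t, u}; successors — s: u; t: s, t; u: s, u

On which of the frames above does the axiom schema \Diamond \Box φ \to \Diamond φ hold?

(a)

This is the axiom for a generalized confluence (Geach) condition; its first-order frame correspondent is \forall x \forall y (xRy \to \exists w (yRw \wedge xRw)).
(a): satisfies the condition.
(b): fails — uRv but no t with vRt and uRt.
(c): fails — 0R1 but no w with 1Rw and 0Rw.
(d): fails — tRs but no w with sRw and tRw.
Valid on: (a).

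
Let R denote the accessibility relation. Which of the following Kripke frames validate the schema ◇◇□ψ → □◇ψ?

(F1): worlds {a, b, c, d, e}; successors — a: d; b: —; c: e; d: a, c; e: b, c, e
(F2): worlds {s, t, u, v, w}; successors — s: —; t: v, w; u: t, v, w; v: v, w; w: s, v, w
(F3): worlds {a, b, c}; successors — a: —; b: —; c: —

(F3)

This is the axiom for a generalized confluence (Geach) condition; its first-order frame correspondent is ∀x ∀y ∀z ((xR²y ∧ xRz) → ∃w (yRw ∧ zRw)).
(F1): fails — aR²a, aRd but no w with aRw and dRw.
(F2): fails — tR²s, tRv but no w* with sRw* and vRw*.
(F3): ✓.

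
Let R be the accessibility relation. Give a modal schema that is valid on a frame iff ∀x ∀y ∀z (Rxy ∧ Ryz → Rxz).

A defining formula is □p → □□p (the 4 axiom).
Suppose □p→□□p is valid. Take Rxy, Ryz and set V(p)={w : Rxw}. Then □p at x, so □□p at x, so □p at y, so p at z, i.e. Rxz.

□p → □□p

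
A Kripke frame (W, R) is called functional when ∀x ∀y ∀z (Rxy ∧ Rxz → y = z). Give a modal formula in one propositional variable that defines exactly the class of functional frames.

The condition is partial functionality. The CD schema ◇q → □q defines it.

◇q → □q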